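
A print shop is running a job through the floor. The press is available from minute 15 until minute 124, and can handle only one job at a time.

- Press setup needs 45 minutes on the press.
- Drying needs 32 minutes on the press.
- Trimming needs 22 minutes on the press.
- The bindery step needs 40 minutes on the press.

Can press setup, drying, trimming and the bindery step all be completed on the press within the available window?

No

The press window is 124 − 15 = 109 minutes.
Running back to back, the jobs need 45 + 32 + 22 + 40 = 139 minutes on the press.
Since 139 > 109, they cannot all fit.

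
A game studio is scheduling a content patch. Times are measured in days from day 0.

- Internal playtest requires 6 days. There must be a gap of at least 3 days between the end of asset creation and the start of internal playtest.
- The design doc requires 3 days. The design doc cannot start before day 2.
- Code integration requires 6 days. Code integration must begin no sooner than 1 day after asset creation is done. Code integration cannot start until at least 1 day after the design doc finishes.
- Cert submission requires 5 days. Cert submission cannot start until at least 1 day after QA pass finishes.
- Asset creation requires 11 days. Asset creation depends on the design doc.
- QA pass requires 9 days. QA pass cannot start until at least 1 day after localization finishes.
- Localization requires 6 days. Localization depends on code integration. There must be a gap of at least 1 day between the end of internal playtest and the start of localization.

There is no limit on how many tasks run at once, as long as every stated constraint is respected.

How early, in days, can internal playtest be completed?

The design doc cannot begin until its own release at day 2. It runs from day 2 to 2 + 3 = day 5.
Asset creation waits on the design doc (finishes day 5), so it starts at day 5 and finishes at 5 + 11 = day 16.
Internal playtest waits on asset creation (finishes day 16, plus 3-day gap → day 19), so it starts at day 19 and finishes at 19 + 6 = day 25.

25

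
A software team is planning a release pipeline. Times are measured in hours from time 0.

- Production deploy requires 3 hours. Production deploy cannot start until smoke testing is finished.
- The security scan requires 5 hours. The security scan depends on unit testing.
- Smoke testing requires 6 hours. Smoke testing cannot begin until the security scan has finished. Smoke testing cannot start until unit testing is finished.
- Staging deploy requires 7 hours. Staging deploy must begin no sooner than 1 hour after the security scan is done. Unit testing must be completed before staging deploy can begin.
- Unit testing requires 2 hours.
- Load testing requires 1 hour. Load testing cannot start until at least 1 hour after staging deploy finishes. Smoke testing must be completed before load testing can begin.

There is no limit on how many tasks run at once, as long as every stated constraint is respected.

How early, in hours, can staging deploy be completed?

15

Nothing blocks unit testing, so it runs from hour 0 to hour 2.
The security scan waits on unit testing (finishes hour 2), so it starts at hour 2 and finishes at 2 + 5 = hour 7.
Staging deploy needs all of the security scan (finishes hour 7, plus 1-hour gap → hour 8); unit testing (finishes hour 2). That puts its earliest start at hour 8; it finishes at 8 + 7 = hour 15.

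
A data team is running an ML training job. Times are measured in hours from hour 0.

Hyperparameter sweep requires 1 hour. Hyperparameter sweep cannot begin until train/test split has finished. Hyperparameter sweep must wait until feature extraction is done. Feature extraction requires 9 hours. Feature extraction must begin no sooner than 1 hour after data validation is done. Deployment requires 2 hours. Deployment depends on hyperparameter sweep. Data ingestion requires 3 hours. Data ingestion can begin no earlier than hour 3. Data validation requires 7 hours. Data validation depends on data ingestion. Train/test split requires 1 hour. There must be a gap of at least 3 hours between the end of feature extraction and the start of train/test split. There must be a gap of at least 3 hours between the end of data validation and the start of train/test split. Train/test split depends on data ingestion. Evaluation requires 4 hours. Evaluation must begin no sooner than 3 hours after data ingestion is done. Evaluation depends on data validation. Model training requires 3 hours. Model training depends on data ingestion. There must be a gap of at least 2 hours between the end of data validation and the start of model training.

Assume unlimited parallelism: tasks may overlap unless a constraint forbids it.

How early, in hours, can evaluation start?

13

Data ingestion waits on its own release at hour 3, so it starts at hour 3 and finishes at 3 + 3 = hour 6.
Data validation waits on data ingestion (finishes hour 6), so it starts at hour 6 and finishes at 6 + 7 = hour 13.
Evaluation waits on data ingestion (finishes hour 6, plus 3-hour gap → hour 9); data validation (finishes hour 13). The latest of these is hour 13, which is the earliest evaluation can start.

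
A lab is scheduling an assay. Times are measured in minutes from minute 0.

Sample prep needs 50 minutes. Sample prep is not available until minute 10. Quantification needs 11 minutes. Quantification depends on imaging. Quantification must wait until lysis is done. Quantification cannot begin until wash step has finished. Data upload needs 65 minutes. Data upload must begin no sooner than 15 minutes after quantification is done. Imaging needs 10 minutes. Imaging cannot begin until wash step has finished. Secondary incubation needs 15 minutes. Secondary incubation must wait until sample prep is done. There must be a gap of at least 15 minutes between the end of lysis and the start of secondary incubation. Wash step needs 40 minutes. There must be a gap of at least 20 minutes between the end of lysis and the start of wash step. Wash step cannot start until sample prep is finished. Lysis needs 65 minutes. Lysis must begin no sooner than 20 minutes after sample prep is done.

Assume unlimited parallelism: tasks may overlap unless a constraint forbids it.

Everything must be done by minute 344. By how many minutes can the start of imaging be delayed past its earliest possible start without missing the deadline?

38

Sample prep cannot begin until its own release at minute 10. It runs from minute 10 to 10 + 50 = minute 60.
After sample prep (finishes minute 60, plus 20-minute gap → minute 80), lysis can start at minute 80 and finishes at minute 145.
For wash step: lysis (finishes minute 145, plus 20-minute gap → minute 165); sample prep (finishes minute 60). Taking the maximum gives a start of minute 165, and it finishes at 165 + 40 = minute 205.
Imaging cannot begin until wash step (finishes minute 205). It runs from minute 205 to 205 + 10 = minute 215.

Working backward from the deadline:
Data upload must finish by minute 344; it takes 65 minutes, so it must start by 344 − 65 = minute 279.
Quantification must finish before data upload (must start by minute 279, minus 15-minute gap → minute 264). With an 11-minute duration, quantification must start by 264 − 11 = minute 253.
Imaging feeds into quantification (must start by minute 253); so imaging must finish by minute 253 and therefore start by minute 243.
So imaging can start as early as minute 205 and as late as minute 243, giving 243 − 205 = 38 minutes of slack.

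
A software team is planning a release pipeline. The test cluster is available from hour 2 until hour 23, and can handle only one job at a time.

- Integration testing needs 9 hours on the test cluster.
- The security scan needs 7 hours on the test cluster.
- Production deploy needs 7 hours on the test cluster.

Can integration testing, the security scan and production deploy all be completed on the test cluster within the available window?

No

The test cluster window is 23 − 2 = 21 hours.
Running back to back, the jobs need 9 + 7 + 7 = 23 hours on the test cluster.
Since 23 > 21, they cannot all fit.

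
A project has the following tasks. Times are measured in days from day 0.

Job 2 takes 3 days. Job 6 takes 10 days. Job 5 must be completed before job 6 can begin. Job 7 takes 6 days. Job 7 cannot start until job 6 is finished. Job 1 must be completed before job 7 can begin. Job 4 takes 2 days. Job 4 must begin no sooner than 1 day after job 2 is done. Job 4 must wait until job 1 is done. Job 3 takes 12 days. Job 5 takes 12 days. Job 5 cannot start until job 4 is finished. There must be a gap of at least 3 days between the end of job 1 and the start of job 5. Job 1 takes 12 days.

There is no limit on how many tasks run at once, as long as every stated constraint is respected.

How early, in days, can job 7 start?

37

Job 2 has no prerequisites, so it starts at day 0 and finishes at day 3.
Nothing blocks job 1, so it runs from day 0 to day 12.
Job 4 needs all of job 2 (finishes day 3, plus 1-day gap → day 4); job 1 (finishes day 12). That puts its earliest start at day 12; it finishes at 12 + 2 = day 14.
Job 5 needs all of job 4 (finishes day 14); job 1 (finishes day 12, plus 3-day gap → day 15). That puts its earliest start at day 15; it finishes at 15 + 12 = day 27.
Job 6 waits on job 5 (finishes day 27), so it starts at day 27 and finishes at 27 + 10 = day 37.
Job 7 waits on job 6 (finishes day 37); job 1 (finishes day 12). The latest of these is day 37, which is the earliest job 7 can start.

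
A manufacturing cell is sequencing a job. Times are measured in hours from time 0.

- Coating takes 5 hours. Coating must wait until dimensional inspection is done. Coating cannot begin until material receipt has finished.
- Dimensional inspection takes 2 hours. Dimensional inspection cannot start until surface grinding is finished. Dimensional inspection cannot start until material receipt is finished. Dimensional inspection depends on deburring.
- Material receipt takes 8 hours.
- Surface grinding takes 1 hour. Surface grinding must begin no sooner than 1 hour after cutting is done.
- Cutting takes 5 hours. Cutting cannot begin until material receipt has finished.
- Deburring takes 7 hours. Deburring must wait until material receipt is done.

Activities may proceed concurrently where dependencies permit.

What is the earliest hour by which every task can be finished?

22

Nothing blocks material receipt, so it runs from hour 0 to hour 8.
Deburring cannot begin until material receipt (finishes hour 8). It runs from hour 8 to 8 + 7 = hour 15.
Cutting cannot begin until material receipt (finishes hour 8). It runs from hour 8 to 8 + 5 = hour 13.
After cutting (finishes hour 13, plus 1-hour gap → hour 14), surface grinding can start at hour 14 and finishes at hour 15.
Dimensional inspection has to wait for surface grinding (finishes hour 15); material receipt (finishes hour 8); deburring (finishes hour 15). The latest of these is hour 15, so dimensional inspection runs hour 15 to 15 + 2 = hour 17.
For coating: dimensional inspection (finishes hour 17); material receipt (finishes hour 8). Taking the maximum gives a start of hour 17, and it finishes at 17 + 5 = hour 22.
All tasks are finished once the last one completes. Finish times: Material receipt at 8, Cutting at 13, Deburring at 15, Surface grinding at 15, Dimensional inspection at 17, Coating at 22. The latest is hour 22.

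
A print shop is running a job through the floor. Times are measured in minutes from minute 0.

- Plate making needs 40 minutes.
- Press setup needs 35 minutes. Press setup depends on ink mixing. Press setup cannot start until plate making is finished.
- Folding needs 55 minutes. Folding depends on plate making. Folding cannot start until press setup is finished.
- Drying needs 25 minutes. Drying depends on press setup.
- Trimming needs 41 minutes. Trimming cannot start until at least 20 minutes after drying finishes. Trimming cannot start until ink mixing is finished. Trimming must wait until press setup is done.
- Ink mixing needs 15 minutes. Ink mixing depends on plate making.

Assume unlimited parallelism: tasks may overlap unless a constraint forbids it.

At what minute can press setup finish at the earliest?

Plate making can start immediately at minute 0; it finishes at minute 40.
Ink mixing cannot begin until plate making (finishes minute 40). It runs from minute 40 to 40 + 15 = minute 55.
Press setup cannot start until ink mixing (finishes minute 55); plate making (finishes minute 40). The controlling bound is minute 55, so press setup finishes at 55 + 35 = minute 90.

90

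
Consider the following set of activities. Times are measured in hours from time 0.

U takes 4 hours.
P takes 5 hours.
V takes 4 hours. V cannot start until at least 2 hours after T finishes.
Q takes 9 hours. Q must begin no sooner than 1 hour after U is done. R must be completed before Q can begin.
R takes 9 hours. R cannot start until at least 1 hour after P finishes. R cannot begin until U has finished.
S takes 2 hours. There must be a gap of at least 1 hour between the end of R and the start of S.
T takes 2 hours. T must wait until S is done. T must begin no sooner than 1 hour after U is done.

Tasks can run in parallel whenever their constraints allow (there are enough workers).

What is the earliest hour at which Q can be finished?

Nothing blocks U, so it runs from hour 0 to hour 4.
P can start immediately at hour 0; it finishes at hour 5.
For R: P (finishes hour 5, plus 1-hour gap → hour 6); U (finishes hour 4). Taking the maximum gives a start of hour 6, and it finishes at 6 + 9 = hour 15.
Q has to wait for U (finishes hour 4, plus 1-hour gap → hour 5); R (finishes hour 15). The latest of these is hour 15, so Q runs hour 15 to 15 + 9 = hour 24.

24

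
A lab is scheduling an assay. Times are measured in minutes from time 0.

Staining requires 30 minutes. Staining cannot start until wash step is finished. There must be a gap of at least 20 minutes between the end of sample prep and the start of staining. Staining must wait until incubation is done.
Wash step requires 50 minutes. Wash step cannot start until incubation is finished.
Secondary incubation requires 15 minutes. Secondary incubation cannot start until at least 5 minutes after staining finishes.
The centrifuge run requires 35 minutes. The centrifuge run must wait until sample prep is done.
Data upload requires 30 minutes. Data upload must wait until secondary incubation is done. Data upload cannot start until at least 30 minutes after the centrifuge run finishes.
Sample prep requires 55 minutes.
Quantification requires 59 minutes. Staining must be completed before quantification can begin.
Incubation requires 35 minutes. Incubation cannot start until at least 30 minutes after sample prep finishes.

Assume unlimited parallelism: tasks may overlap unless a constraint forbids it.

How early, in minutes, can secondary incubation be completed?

220

Sample prep has no prerequisites, so it starts at minute 0 and finishes at minute 55.
Incubation waits on sample prep (finishes minute 55, plus 30-minute gap → minute 85), so it starts at minute 85 and finishes at 85 + 35 = minute 120.
After incubation (finishes minute 120), wash step can start at minute 120 and finishes at minute 170.
For staining: wash step (finishes minute 170); sample prep (finishes minute 55, plus 20-minute gap → minute 75); incubation (finishes minute 120). Taking the maximum gives a start of minute 170, and it finishes at 170 + 30 = minute 200.
Secondary incubation cannot begin until staining (finishes minute 200, plus 5-minute gap → minute 205). It runs from minute 205 to 205 + 15 = minute 220.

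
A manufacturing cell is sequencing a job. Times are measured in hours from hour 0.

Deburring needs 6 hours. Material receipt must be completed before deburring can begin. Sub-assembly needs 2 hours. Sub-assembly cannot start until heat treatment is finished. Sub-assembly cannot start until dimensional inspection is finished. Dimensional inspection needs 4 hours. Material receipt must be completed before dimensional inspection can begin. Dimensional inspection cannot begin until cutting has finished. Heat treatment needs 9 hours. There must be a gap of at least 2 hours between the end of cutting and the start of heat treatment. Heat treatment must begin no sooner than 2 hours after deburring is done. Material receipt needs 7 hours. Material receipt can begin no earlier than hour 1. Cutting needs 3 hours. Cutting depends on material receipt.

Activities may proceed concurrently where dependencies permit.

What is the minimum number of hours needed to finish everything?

27

After its own release at hour 1, material receipt can start at hour 1 and finishes at hour 8.
Deburring waits on material receipt (finishes hour 8), so it starts at hour 8 and finishes at 8 + 6 = hour 14.
After material receipt (finishes hour 8), cutting can start at hour 8 and finishes at hour 11.
For dimensional inspection: material receipt (finishes hour 8); cutting (finishes hour 11). Taking the maximum gives a start of hour 11, and it finishes at 11 + 4 = hour 15.
For heat treatment: cutting (finishes hour 11, plus 2-hour gap → hour 13); deburring (finishes hour 14, plus 2-hour gap → hour 16). Taking the maximum gives a start of hour 16, and it finishes at 16 + 9 = hour 25.
Sub-assembly has to wait for heat treatment (finishes hour 25); dimensional inspection (finishes hour 15). The latest of these is hour 25, so sub-assembly runs hour 25 to 25 + 2 = hour 27.
All tasks are finished once the last one completes. Finish times: Material receipt at 8, Cutting at 11, Deburring at 14, Heat treatment at 25, Dimensional inspection at 15, Sub-assembly at 27. The latest is hour 27.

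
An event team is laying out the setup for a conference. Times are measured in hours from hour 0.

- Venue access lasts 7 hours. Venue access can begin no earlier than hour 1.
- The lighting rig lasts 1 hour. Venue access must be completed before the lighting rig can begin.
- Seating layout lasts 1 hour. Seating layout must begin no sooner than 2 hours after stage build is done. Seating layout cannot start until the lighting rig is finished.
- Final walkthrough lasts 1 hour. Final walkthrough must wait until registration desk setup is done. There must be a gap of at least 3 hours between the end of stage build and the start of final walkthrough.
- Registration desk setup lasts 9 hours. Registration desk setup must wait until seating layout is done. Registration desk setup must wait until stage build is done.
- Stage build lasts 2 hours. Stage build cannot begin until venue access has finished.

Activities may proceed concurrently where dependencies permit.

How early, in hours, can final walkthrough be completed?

Venue access waits on its own release at hour 1, so it starts at hour 1 and finishes at 1 + 7 = hour 8.
The lighting rig waits on venue access (finishes hour 8), so it starts at hour 8 and finishes at 8 + 1 = hour 9.
After venue access (finishes hour 8), stage build can start at hour 8 and finishes at hour 10.
For seating layout: stage build (finishes hour 10, plus 2-hour gap → hour 12); the lighting rig (finishes hour 9). Taking the maximum gives a start of hour 12, and it finishes at 12 + 1 = hour 13.
Registration desk setup has to wait for seating layout (finishes hour 13); stage build (finishes hour 10). The latest of these is hour 13, so registration desk setup runs hour 13 to 13 + 9 = hour 22.
Final walkthrough has to wait for registration desk setup (finishes hour 22); stage build (finishes hour 10, plus 3-hour gap → hour 13). The latest of these is hour 22, so final walkthrough runs hour 22 to 22 + 1 = hour 23.

23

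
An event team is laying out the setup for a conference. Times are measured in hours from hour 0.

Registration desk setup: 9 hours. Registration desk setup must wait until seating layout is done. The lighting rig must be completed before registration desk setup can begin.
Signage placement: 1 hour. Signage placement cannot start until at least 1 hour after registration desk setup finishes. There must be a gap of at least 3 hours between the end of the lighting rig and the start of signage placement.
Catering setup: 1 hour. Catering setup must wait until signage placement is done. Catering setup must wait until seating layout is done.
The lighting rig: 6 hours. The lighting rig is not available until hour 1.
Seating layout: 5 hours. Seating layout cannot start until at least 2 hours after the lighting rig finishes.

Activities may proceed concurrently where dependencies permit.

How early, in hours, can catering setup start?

After its own release at hour 1, the lighting rig can start at hour 1 and finishes at hour 7.
Seating layout cannot begin until the lighting rig (finishes hour 7, plus 2-hour gap → hour 9). It runs from hour 9 to 9 + 5 = hour 14.
Registration desk setup has to wait for seating layout (finishes hour 14); the lighting rig (finishes hour 7). The latest of these is hour 14, so registration desk setup runs hour 14 to 14 + 9 = hour 23.
Signage placement has to wait for registration desk setup (finishes hour 23, plus 1-hour gap → hour 24); the lighting rig (finishes hour 7, plus 3-hour gap → hour 10). The latest of these is hour 24, so signage placement runs hour 24 to 24 + 1 = hour 25.
Catering setup waits on signage placement (finishes hour 25); seating layout (finishes hour 14). The latest of these is hour 25, which is the earliest catering setup can start.

25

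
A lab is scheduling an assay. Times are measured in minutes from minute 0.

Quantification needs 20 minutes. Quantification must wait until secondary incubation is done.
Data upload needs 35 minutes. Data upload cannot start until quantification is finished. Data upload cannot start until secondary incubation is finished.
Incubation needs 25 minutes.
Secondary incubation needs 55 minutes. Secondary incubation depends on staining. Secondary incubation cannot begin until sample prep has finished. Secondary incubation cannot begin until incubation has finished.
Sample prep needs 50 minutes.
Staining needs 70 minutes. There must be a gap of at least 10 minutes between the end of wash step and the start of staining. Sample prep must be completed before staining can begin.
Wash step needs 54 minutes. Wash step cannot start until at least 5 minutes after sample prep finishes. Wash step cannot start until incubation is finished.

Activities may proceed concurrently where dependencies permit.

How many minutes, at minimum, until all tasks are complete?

Nothing blocks incubation, so it runs from minute 0 to minute 25.
Sample prep has no prerequisites, so it starts at minute 0 and finishes at minute 50.
For wash step: sample prep (finishes minute 50, plus 5-minute gap → minute 55); incubation (finishes minute 25). Taking the maximum gives a start of minute 55, and it finishes at 55 + 54 = minute 109.
Staining has to wait for wash step (finishes minute 109, plus 10-minute gap → minute 119); sample prep (finishes minute 50). The latest of these is minute 119, so staining runs minute 119 to 119 + 70 = minute 189.
Secondary incubation needs all of staining (finishes minute 189); sample prep (finishes minute 50); incubation (finishes minute 25). That puts its earliest start at minute 189; it finishes at 189 + 55 = minute 244.
After secondary incubation (finishes minute 244), quantification can start at minute 244 and finishes at minute 264.
For data upload: quantification (finishes minute 264); secondary incubation (finishes minute 244). Taking the maximum gives a start of minute 264, and it finishes at 264 + 35 = minute 299.
All tasks are finished once the last one completes. Finish times: Sample prep at 50, Incubation at 25, Wash step at 109, Staining at 189, Secondary incubation at 244, Quantification at 264, Data upload at 299. The latest is minute 299.

299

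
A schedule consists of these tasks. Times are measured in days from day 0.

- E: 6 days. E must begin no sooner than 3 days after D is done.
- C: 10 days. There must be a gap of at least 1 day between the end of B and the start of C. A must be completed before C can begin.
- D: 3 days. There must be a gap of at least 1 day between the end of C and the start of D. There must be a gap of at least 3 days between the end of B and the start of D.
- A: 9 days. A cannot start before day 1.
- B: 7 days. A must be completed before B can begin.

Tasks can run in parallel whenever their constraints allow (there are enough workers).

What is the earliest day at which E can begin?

35

After its own release at day 1, A can start at day 1 and finishes at day 10.
B cannot begin until A (finishes day 10). It runs from day 10 to 10 + 7 = day 17.
C has to wait for B (finishes day 17, plus 1-day gap → day 18); A (finishes day 10). The latest of these is day 18, so C runs day 18 to 18 + 10 = day 28.
D needs all of C (finishes day 28, plus 1-day gap → day 29); B (finishes day 17, plus 3-day gap → day 20). That puts its earliest start at day 29; it finishes at 29 + 3 = day 32.
E waits on D (finishes day 32, plus 3-day gap → day 35), so the earliest it can start is day 35.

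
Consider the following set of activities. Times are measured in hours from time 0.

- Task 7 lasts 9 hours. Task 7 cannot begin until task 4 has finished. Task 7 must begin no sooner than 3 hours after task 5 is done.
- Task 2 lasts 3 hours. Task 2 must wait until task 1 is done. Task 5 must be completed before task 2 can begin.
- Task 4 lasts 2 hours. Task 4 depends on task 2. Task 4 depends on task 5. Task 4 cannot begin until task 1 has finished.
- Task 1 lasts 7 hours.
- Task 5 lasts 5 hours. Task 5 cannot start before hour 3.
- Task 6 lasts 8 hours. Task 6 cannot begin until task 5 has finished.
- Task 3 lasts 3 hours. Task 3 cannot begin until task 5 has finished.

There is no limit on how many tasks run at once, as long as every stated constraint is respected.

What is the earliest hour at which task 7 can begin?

13

Task 5 waits on its own release at hour 3, so it starts at hour 3 and finishes at 3 + 5 = hour 8.
Nothing blocks task 1, so it runs from hour 0 to hour 7.
Task 2 cannot start until task 1 (finishes hour 7); task 5 (finishes hour 8). The controlling bound is hour 8, so task 2 finishes at 8 + 3 = hour 11.
For task 4: task 2 (finishes hour 11); task 5 (finishes hour 8); task 1 (finishes hour 7). Taking the maximum gives a start of hour 11, and it finishes at 11 + 2 = hour 13.
Task 7 waits on task 4 (finishes hour 13); task 5 (finishes hour 8, plus 3-hour gap → hour 11). The latest of these is hour 13, which is the earliest task 7 can start.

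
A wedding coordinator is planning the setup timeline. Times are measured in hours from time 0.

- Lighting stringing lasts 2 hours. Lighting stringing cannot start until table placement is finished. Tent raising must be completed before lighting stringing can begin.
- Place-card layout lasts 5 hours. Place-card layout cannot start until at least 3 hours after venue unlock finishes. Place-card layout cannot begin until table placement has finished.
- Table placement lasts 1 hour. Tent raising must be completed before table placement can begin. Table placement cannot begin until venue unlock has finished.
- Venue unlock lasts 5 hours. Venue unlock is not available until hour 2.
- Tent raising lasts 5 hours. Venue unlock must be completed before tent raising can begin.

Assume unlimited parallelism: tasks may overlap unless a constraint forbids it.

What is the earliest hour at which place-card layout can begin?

Venue unlock waits on its own release at hour 2, so it starts at hour 2 and finishes at 2 + 5 = hour 7.
After venue unlock (finishes hour 7), tent raising can start at hour 7 and finishes at hour 12.
Table placement has to wait for tent raising (finishes hour 12); venue unlock (finishes hour 7). The latest of these is hour 12, so table placement runs hour 12 to 12 + 1 = hour 13.
Place-card layout waits on venue unlock (finishes hour 7, plus 3-hour gap → hour 10); table placement (finishes hour 13). The latest of these is hour 13, which is the earliest place-card layout can start.

13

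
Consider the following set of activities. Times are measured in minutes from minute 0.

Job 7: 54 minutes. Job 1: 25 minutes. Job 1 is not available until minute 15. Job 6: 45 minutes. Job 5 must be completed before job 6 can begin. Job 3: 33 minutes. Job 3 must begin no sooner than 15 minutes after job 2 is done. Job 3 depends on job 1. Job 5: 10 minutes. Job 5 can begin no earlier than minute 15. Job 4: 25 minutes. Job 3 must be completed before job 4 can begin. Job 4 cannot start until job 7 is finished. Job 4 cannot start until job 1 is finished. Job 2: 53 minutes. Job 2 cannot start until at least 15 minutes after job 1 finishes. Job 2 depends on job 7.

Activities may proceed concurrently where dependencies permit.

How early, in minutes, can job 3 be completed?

Job 7 can start immediately at minute 0; it finishes at minute 54.
After its own release at minute 15, job 1 can start at minute 15 and finishes at minute 40.
Job 2 has to wait for job 1 (finishes minute 40, plus 15-minute gap → minute 55); job 7 (finishes minute 54). The latest of these is minute 55, so job 2 runs minute 55 to 55 + 53 = minute 108.
Job 3 needs all of job 2 (finishes minute 108, plus 15-minute gap → minute 123); job 1 (finishes minute 40). That puts its earliest start at minute 123; it finishes at 123 + 33 = minute 156.

156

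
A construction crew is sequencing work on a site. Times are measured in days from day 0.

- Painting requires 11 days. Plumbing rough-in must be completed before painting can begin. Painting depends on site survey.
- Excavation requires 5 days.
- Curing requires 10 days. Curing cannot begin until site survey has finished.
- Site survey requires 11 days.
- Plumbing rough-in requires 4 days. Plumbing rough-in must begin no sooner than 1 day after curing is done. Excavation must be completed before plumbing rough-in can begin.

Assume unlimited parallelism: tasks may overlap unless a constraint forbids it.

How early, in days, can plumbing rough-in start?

Excavation has no prerequisites, so it starts at day 0 and finishes at day 5.
Site survey can start immediately at day 0; it finishes at day 11.
Curing cannot begin until site survey (finishes day 11). It runs from day 11 to 11 + 10 = day 21.
Plumbing rough-in waits on curing (finishes day 21, plus 1-day gap → day 22); excavation (finishes day 5). The latest of these is day 22, which is the earliest plumbing rough-in can start.

22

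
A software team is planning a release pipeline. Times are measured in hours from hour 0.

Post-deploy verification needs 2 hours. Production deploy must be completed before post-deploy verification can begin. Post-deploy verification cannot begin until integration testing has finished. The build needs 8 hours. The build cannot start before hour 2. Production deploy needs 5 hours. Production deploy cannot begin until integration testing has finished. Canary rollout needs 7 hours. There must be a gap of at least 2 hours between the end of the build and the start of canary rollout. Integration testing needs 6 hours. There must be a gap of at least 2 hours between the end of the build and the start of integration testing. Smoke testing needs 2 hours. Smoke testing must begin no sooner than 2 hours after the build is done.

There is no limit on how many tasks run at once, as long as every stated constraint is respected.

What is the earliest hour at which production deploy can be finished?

After its own release at hour 2, the build can start at hour 2 and finishes at hour 10.
Integration testing cannot begin until the build (finishes hour 10, plus 2-hour gap → hour 12). It runs from hour 12 to 12 + 6 = hour 18.
After integration testing (finishes hour 18), production deploy can start at hour 18 and finishes at hour 23.

23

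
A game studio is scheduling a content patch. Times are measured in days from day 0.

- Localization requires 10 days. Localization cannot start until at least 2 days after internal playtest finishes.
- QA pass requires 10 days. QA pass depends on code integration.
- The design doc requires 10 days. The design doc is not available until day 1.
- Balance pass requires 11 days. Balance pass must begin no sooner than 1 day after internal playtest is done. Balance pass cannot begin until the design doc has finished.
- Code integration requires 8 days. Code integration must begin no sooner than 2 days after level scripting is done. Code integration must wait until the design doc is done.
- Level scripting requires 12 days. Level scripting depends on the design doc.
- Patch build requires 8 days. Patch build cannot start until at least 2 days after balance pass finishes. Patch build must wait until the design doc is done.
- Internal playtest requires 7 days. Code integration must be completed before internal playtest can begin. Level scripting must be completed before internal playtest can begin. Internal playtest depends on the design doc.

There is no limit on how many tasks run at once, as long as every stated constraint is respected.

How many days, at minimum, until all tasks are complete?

62

The design doc waits on its own release at day 1, so it starts at day 1 and finishes at 1 + 10 = day 11.
Level scripting cannot begin until the design doc (finishes day 11). It runs from day 11 to 11 + 12 = day 23.
Code integration cannot start until level scripting (finishes day 23, plus 2-day gap → day 25); the design doc (finishes day 11). The controlling bound is day 25, so code integration finishes at 25 + 8 = day 33.
After code integration (finishes day 33), QA pass can start at day 33 and finishes at day 43.
Internal playtest has to wait for code integration (finishes day 33); level scripting (finishes day 23); the design doc (finishes day 11). The latest of these is day 33, so internal playtest runs day 33 to 33 + 7 = day 40.
Localization cannot begin until internal playtest (finishes day 40, plus 2-day gap → day 42). It runs from day 42 to 42 + 10 = day 52.
Balance pass has to wait for internal playtest (finishes day 40, plus 1-day gap → day 41); the design doc (finishes day 11). The latest of these is day 41, so balance pass runs day 41 to 41 + 11 = day 52.
Patch build needs all of balance pass (finishes day 52, plus 2-day gap → day 54); the design doc (finishes day 11). That puts its earliest start at day 54; it finishes at 54 + 8 = day 62.
All tasks are finished once the last one completes. Finish times: The design doc at 11, Level scripting at 23, Code integration at 33, Internal playtest at 40, Balance pass at 52, Localization at 52, QA pass at 43, Patch build at 62. The latest is day 62.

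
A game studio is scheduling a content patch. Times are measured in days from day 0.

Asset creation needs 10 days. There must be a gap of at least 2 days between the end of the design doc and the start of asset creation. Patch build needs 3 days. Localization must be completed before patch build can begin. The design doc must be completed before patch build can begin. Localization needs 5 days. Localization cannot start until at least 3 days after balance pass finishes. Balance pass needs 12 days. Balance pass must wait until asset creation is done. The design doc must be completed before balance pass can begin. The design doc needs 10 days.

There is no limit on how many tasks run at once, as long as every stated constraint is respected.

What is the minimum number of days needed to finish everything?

45

Nothing blocks the design doc, so it runs from day 0 to day 10.
After the design doc (finishes day 10, plus 2-day gap → day 12), asset creation can start at day 12 and finishes at day 22.
Balance pass has to wait for asset creation (finishes day 22); the design doc (finishes day 10). The latest of these is day 22, so balance pass runs day 22 to 22 + 12 = day 34.
After balance pass (finishes day 34, plus 3-day gap → day 37), localization can start at day 37 and finishes at day 42.
Patch build needs all of localization (finishes day 42); the design doc (finishes day 10). That puts its earliest start at day 42; it finishes at 42 + 3 = day 45.
All tasks are finished once the last one completes. Finish times: The design doc at 10, Asset creation at 22, Balance pass at 34, Localization at 42, Patch build at 45. The latest is day 45.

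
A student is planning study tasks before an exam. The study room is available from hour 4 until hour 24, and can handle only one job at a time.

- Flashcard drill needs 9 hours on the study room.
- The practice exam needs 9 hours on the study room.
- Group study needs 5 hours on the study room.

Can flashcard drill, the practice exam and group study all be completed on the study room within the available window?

The study room window is 24 − 4 = 20 hours.
Running back to back, the jobs need 9 + 9 + 5 = 23 hours on the study room.
Since 23 > 20, they cannot all fit.

No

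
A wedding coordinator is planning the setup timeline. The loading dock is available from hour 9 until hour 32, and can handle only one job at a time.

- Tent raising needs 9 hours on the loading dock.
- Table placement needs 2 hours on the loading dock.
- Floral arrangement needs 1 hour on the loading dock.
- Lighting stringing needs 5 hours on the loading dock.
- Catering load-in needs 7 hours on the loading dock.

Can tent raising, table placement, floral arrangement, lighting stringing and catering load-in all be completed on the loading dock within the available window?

The loading dock window is 32 − 9 = 23 hours.
Running back to back, the jobs need 9 + 2 + 1 + 5 + 7 = 24 hours on the loading dock.
Since 24 > 23, they cannot all fit.

No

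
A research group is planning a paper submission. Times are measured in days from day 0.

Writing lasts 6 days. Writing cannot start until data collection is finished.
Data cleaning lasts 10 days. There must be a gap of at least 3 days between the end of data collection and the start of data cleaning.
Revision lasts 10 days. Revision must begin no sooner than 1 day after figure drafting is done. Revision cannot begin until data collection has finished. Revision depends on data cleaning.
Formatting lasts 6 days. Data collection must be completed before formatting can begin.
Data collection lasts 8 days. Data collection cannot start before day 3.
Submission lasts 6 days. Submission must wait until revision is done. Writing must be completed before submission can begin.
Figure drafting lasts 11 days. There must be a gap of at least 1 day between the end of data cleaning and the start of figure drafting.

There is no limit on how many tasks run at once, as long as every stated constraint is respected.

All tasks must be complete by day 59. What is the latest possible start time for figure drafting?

31

Nothing follows submission; the deadline of day 59 is its only limit. It must start by 59 − 6 = day 53.
Revision has to be done before submission (must start by day 53). That means finishing by day 53, i.e. starting by 53 − 10 = day 43.
Figure drafting has to be done before revision (must start by day 43, minus 1-day gap → day 42). That means finishing by day 42, i.e. starting by 42 − 11 = day 31.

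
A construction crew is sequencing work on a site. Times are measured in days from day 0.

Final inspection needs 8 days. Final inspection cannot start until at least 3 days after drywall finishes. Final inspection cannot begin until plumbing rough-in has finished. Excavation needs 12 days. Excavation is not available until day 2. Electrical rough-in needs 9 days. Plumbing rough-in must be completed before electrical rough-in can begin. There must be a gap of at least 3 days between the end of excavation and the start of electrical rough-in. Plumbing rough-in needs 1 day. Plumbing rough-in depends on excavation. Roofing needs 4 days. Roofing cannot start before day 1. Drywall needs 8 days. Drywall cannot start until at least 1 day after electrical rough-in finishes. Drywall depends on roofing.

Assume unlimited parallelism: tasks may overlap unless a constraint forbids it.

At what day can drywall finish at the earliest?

35

After its own release at day 1, roofing can start at day 1 and finishes at day 5.
Excavation waits on its own release at day 2, so it starts at day 2 and finishes at 2 + 12 = day 14.
After excavation (finishes day 14), plumbing rough-in can start at day 14 and finishes at day 15.
Electrical rough-in has to wait for plumbing rough-in (finishes day 15); excavation (finishes day 14, plus 3-day gap → day 17). The latest of these is day 17, so electrical rough-in runs day 17 to 17 + 9 = day 26.
Drywall has to wait for electrical rough-in (finishes day 26, plus 1-day gap → day 27); roofing (finishes day 5). The latest of these is day 27, so drywall runs day 27 to 27 + 8 = day 35.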